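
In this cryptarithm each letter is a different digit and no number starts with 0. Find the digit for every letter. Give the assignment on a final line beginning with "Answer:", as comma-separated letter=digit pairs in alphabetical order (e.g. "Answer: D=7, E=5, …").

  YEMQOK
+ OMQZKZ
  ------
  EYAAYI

Step 1. [col 1: K + Z ≡ I (mod 10)] several values work for I in column 1 (K + Z ≡ I (mod 10), carry-in 0); try I=0 ⇒ I=0.
Step 2. [col 1: K + Z ≡ I (mod 10)] K=2 is one option consistent with column 1 (K + Z ≡ I (mod 10), carry-in 0) — take it ⇒ K=2.
Step 3. [col 1: K + Z ≡ I (mod 10)] in column 1 we have K+Z≡I with carry-in 0; given K=2, I=0 and digits 0,2 already taken and all letters distinct, that pins Z to 8 ⇒ Z=8.
Step 4. [col 2: O + K ≡ Y (mod 10)] O=1 is one option consistent with column 2 (O + K ≡ Y (mod 10), carry-in 1) — take it. So O=1.
Step 5. [col 2: O + K ≡ Y (mod 10)] from column 2 (O=1, K=2, carry-in 1, digits 0,1,2,8 already taken and all letters distinct): Y must equal 4, so Y=4.
Step 6. [col 3: Q + Z ≡ A (mod 10)] several values work for A in column 3 (Q + Z ≡ A (mod 10), carry-in 0); try A=3. So A=3.
Step 7. [col 3: Q + Z ≡ A (mod 10)] from column 3 (Z=8, A=3, carry-in 0, digits 0,1,2,3,4,8 already taken and all letters distinct): Q must equal 5 ⇒ Q=5.
Step 8. [col 4: M + Q ≡ A (mod 10)] column 4 reads M+Q+carry(1)=A with Q=5, A=3; with digits 0,1,2,3,4,5,8 already taken and all letters distinct, the only value for M is 7 ⇒ M=7.
Step 9. [col 5: E + M ≡ Y (mod 10)] from column 5 (M=7, Y=4, carry-in 1, digits 0,1,2,3,4,5,7,8 already taken and all letters distinct): E must equal 6. So E=6.

Answer: A=3, E=6, I=0, K=2, M=7, O=1, Q=5, Y=4, Z=8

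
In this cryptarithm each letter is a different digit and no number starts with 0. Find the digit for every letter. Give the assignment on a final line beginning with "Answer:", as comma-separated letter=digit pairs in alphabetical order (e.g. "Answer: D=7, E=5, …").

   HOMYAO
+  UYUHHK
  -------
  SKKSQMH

Step 1. [col 1: O + K ≡ H (mod 10)] no forcing yet in column 1 (carry-in 0); K=2 is free and consistent — try it. So K=2.
Step 2. [col 1: O + K ≡ H (mod 10)] column 1 (O + K ≡ H (mod 10), carry-in 0) doesn't pin H yet; pick H=8 and continue. So H=8.
Step 3. [S] S is the leading digit of a 7-digit sum of two 6-digit numbers; the final carry is exactly 1, so S=1.
Step 4. [col 1: O + K ≡ H (mod 10)] column 1: given K=2, H=8, carry-in 0, and digits 1,2,8 already taken and all letters distinct, O+K≡H (mod 10) forces O=6. So O=6.
Step 5. [col 2: A + H ≡ M (mod 10)] several values work for M in column 2 (A + H ≡ M (mod 10), carry-in 0); try M=7. So M=7.
Step 6. [col 2: A + H ≡ M (mod 10)] column 2 reads A+H+carry(0)=M with H=8, M=7; with digits 1,2,6,7,8 already taken and all letters distinct, the only value for A is 9. So A=9.
Step 7. [col 3: Y + H ≡ Q (mod 10)] no forcing yet in column 3 (carry-in 1); Q=4 is free and consistent — try it. So Q=4.
Step 8. [col 3: Y + H ≡ Q (mod 10)] column 3: given H=8, Q=4, carry-in 1, and digits 1,2,4,6,7,8,9 already taken and all letters distinct, Y+H≡Q (mod 10) forces Y=5, so Y=5.
Step 9. [col 4: M + U ≡ S (mod 10)] in column 4 we have M+U≡S with carry-in 1; given M=7, S=1 and digits 1,2,4,5,6,7,8,9 already taken and all letters distinct, that pins U to 3 ⇒ U=3.

Answer: A=9, H=8, K=2, M=7, O=6, Q=4, S=1, U=3, Y=5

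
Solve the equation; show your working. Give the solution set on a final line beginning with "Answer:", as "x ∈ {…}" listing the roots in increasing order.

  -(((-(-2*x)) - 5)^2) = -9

Step 1. [-(((-(-2*x)) - 5)^2) = -9] flip signs both sides, so neg: ((-(-2*x)) - 5)^2 = 9.
Step 2. [((-(-2*x)) - 5)^2 = 9] √ both sides: 9 ≥ 0 gives two branches. So sqrt: (-(-2*x)) - 5 = 3 or -3.
Step 3. [(-(-2*x)) - 5 = 3 or -3] peel the -5: add 5 from each side, so sub: -(-2*x) = 8 or 2.
Step 4. [-(-2*x) = 8 or 2] leading − — multiply by −1. So neg: -2*x = -8 or -2.
Step 5. [-2*x = -8 or -2] leading coefficient -2: divide by -2 ⇒ div: x = 4 or 1.

Answer: x ∈ {1, 4}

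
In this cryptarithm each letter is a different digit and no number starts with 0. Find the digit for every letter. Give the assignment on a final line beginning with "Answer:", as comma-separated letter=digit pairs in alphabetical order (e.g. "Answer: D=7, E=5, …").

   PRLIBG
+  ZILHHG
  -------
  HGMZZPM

Step 1. [col 1: G + G ≡ M (mod 10)] no forcing yet in column 1 (carry-in 0); M=0 is free and consistent — try it, so M=0.
Step 2. [H] the sum has 7 digits but both addends have 6; that extra leading digit H is the final carry, namely 1 ⇒ H=1.
Step 3. [col 1: G + G ≡ M (mod 10)] column 1: given M=0, carry-in 0, and digits 0,1 already taken and all letters distinct, G+G≡M (mod 10) forces G=5. So G=5.
Step 4. [col 2: B + H ≡ P (mod 10)] several values work for P in column 2 (B + H ≡ P (mod 10), carry-in 1); try P=6. So P=6.
Step 5. [col 2: B + H ≡ P (mod 10)] from column 2 (H=1, P=6, carry-in 1, digits 0,1,5,6 already taken and all letters distinct): B must equal 4, so B=4.
Step 6. [col 3: I + H ≡ Z (mod 10)] several values work for Z in column 3 (I + H ≡ Z (mod 10), carry-in 0); try Z=8. So Z=8.
Step 7. [col 3: I + H ≡ Z (mod 10)] column 3: given H=1, Z=8, carry-in 0, and digits 0,1,4,5,6,8 already taken and all letters distinct, I+H≡Z (mod 10) forces I=7. So I=7.
Step 8. [col 4: L + L ≡ Z (mod 10)] column 4 reads L+L+carry(0)=Z with Z=8; with digits 0,1,4,5,6,7,8 already taken and all letters distinct, the only value for L is 9 ⇒ L=9.
Step 9. [col 5: R + I ≡ M (mod 10)] column 5 reads R+I+carry(1)=M with I=7, M=0; with digits 0,1,4,5,6,7,8,9 already taken and all letters distinct, the only value for R is 2 ⇒ R=2.

Answer: B=4, G=5, H=1, I=7, L=9, M=0, P=6, R=2, Z=8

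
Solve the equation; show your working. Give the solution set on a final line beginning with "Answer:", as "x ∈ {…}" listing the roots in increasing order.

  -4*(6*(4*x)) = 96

Step 1. [-4*(6*(4*x)) = 96] divide by the outer -4 ⇒ div: 6*(4*x) = -24.
Step 2. [6*(4*x) = -24] 6·(inner) — divide through by 6 ⇒ div: 4*x = -4.
Step 3. [4*x = -4] LHS = 4·(…); ÷4 both sides. So div: x = -1.

Answer: x ∈ {-1}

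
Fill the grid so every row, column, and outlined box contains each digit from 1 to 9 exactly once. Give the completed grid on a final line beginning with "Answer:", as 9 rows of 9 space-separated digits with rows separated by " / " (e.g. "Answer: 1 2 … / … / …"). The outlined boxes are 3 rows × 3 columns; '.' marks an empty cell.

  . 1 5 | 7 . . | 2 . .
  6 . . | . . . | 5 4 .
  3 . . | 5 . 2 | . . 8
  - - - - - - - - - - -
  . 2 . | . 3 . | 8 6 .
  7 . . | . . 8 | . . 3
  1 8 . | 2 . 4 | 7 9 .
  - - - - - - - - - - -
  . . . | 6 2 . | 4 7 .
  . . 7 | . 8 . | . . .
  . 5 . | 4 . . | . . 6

Step 1. [r1c9∈{9}] only 9 remains possible at r1c9. So r1c9=9.
Step 2. [r5c7∈{1}] r5c7's peers cover all but 1 ⇒ r5c7=1.
Step 3. [r5c4∈{9}] only 9 remains possible at r5c4. So r5c4=9.
Step 4. [r8c9∈{1,2,5}] in col 9, 2 fits only at r8c9, so r8c9=2.
Step 5. [r1c1∈{4,8}] in row 1, 8 fits only at r1c1. So r1c1=8.
Step 6. [r7c1∈{9}] r7c1 is down to just 9, so r7c1=9.
Step 7. [r6c9∈{5}] only 5 remains possible at r6c9, so r6c9=5.
Step 8. [r7c9∈{1}] r7c9 has the single candidate 1 ⇒ r7c9=1.
Step 9. [r9c3∈{1,2,3,8}] col 3 places 1 nowhere but r9c3 ⇒ r9c3=1.
Step 10. [r6c5∈{6}] only 6 remains possible at r6c5 ⇒ r6c5=6.
Step 11. [r3c2∈{4,7,9}] r3c2 is the only open cell in row 3 admitting 7, so r3c2=7.
Step 12. [r2c2∈{9}] r2c2's peers cover all but 9 ⇒ r2c2=9.
Step 13. [r4c4∈{1}] r4c4 is down to just 1 ⇒ r4c4=1.
Step 14. [r8c4∈{3}] only 3 remains possible at r8c4 ⇒ r8c4=3.
Step 15. [r3c3∈{4}] nothing but 4 survives at r3c3 ⇒ r3c3=4.
Step 16. [r8c6∈{1,5,9}] 1 has one home in row 8: r8c6, so r8c6=1.
Step 17. [r5c2∈{4,6}] row 5 places 4 nowhere but r5c2. So r5c2=4.
Step 18. [r9c6∈{7,9}] col 6 places 9 nowhere but r9c6. So r9c6=9.
Step 19. [r1c8∈{3}] r1c8 is down to just 3. So r1c8=3.
Step 20. [r7c3∈{3,8}] r7c3 is the only open cell in row 7 admitting 8. So r7c3=8.
Step 21. [r4c1∈{5}] nothing but 5 survives at r4c1 ⇒ r4c1=5.
Step 22. [r3c5∈{1,9}] 9 has one home in row 3: r3c5. So r3c5=9.
Step 23. [r9c8∈{8}] only 8 remains possible at r9c8 ⇒ r9c8=8.
Step 24. [r4c9∈{4}] nothing but 4 survives at r4c9 ⇒ r4c9=4.
Step 25. [r5c8∈{2}] r5c8 is down to just 2. So r5c8=2.
Step 26. [r5c3∈{6}] only 6 remains possible at r5c3 ⇒ r5c3=6.
Step 27. [r3c8∈{1}] r3c8 has the single candidate 1. So r3c8=1.
Step 28. [r8c8∈{5}] r8c8 has the single candidate 5, so r8c8=5.
Step 29. [r9c1∈{2}] only 2 remains possible at r9c1. So r9c1=2.
Step 30. [r8c7∈{9}] r8c7's peers cover all but 9, so r8c7=9.
Step 31. [r4c6∈{7}] r4c6's peers cover all but 7. So r4c6=7.
Step 32. [r7c2∈{3}] r7c2 is down to just 3, so r7c2=3.
Step 33. [r7c6∈{5}] nothing but 5 survives at r7c6, so r7c6=5.
Step 34. [r1c6∈{6}] r1c6 is down to just 6, so r1c6=6.
Step 35. [r1c5∈{4}] only 4 remains possible at r1c5, so r1c5=4.
Step 36. [r9c5∈{7}] nothing but 7 survives at r9c5. So r9c5=7.
Step 37. [r8c1∈{4}] nothing but 4 survives at r8c1, so r8c1=4.
Step 38. [r5c5∈{5}] r5c5 has the single candidate 5, so r5c5=5.
Step 39. [r2c6∈{3}] r2c6's peers cover all but 3. So r2c6=3.
Step 40. [r4c3∈{9}] r4c3 has the single candidate 9, so r4c3=9.
Step 41. [r2c9∈{7}] r2c9 is down to just 7, so r2c9=7.
Step 42. [r6c3∈{3}] r6c3 is down to just 3 ⇒ r6c3=3.
Step 43. [r3c7∈{6}] r3c7 is down to just 6. So r3c7=6.
Step 44. [r2c3∈{2}] r2c3 has the single candidate 2. So r2c3=2.
Step 45. [r2c5∈{1}] r2c5 has the single candidate 1. So r2c5=1.
Step 46. [r8c2∈{6}] nothing but 6 survives at r8c2. So r8c2=6.
Step 47. [r9c7∈{3}] r9c7 is down to just 3 ⇒ r9c7=3.
Step 48. [r2c4∈{8}] nothing but 8 survives at r2c4. So r2c4=8.

Answer: 8 1 5 7 4 6 2 3 9 / 6 9 2 8 1 3 5 4 7 / 3 7 4 5 9 2 6 1 8 / 5 2 9 1 3 7 8 6 4 / 7 4 6 9 5 8 1 2 3 / 1 8 3 2 6 4 7 9 5 / 9 3 8 6 2 5 4 7 1 / 4 6 7 3 8 1 9 5 2 / 2 5 1 4 7 9 3 8 6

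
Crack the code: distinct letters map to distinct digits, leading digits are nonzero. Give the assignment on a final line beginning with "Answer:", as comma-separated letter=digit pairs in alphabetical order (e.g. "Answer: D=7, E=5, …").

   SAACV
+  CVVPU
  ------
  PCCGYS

Step 1. [P] the sum has 6 digits but both addends have 5; that extra leading digit P is the final carry, namely 1. So P=1.
Step 2. [col 1: V + U ≡ S (mod 10)] no forcing yet in column 1 (carry-in 0); V=7 is free and consistent — try it. So V=7.
Step 3. [col 1: V + U ≡ S (mod 10)] column 1 (V + U ≡ S (mod 10), carry-in 0) doesn't pin U yet; pick U=2 and continue. So U=2.
Step 4. [col 1: V + U ≡ S (mod 10)] column 1: given V=7, U=2, carry-in 0, and digits 1,2,7 already taken and all letters distinct, V+U≡S (mod 10) forces S=9 ⇒ S=9.
Step 5. [col 2: C + P ≡ Y (mod 10)] several values work for C in column 2 (C + P ≡ Y (mod 10), carry-in 0); try C=4. So C=4.
Step 6. [col 2: C + P ≡ Y (mod 10)] column 2: given C=4, P=1, carry-in 0, and digits 1,2,4,7,9 already taken and all letters distinct, C+P≡Y (mod 10) forces Y=5. So Y=5.
Step 7. [col 3: A + V ≡ G (mod 10)] no forcing yet in column 3 (carry-in 0); A=6 is free and consistent — try it, so A=6.
Step 8. [col 3: A + V ≡ G (mod 10)] in column 3 we have A+V≡G with carry-in 0; given A=6, V=7 and digits 1,2,4,5,6,7,9 already taken and all letters distinct, that pins G to 3 ⇒ G=3.

Answer: A=6, C=4, G=3, P=1, S=9, U=2, V=7, Y=5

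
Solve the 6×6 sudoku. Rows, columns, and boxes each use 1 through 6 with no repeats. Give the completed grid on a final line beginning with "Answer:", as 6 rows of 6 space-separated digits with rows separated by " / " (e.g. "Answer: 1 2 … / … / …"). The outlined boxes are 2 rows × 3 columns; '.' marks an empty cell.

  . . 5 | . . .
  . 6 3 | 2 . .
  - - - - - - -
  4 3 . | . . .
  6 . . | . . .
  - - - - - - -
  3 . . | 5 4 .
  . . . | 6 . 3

Step 1. [r3c4∈{1}] only 1 remains possible at r3c4 ⇒ r3c4=1.
Step 2. [r3c3∈{2}] r3c3's peers cover all but 2, so r3c3=2.
Step 3. [r1c2∈{1,2,4}] across box 1, 4 lands solely at r1c2. So r1c2=4.
Step 4. [r4c2∈{1,5}] in box 3, 5 fits only at r4c2. So r4c2=5.
Step 5. [r2c1∈{1}] r2c1's peers cover all but 1, so r2c1=1.
Step 6. [r4c4∈{3,4}] col 4 places 4 nowhere but r4c4, so r4c4=4.
Step 7. [r4c3∈{1}] r4c3 has the single candidate 1. So r4c3=1.
Step 8. [r4c6∈{2}] r4c6's peers cover all but 2. So r4c6=2.
Step 9. [r5c2∈{1,2}] r5c2 is the only open cell in row 5 admitting 2, so r5c2=2.
Step 10. [r5c6∈{1}] r5c6's peers cover all but 1 ⇒ r5c6=1.
Step 11. [r1c5∈{1,3,6}] row 1 places 1 nowhere but r1c5 ⇒ r1c5=1.
Step 12. [r2c5∈{5}] r2c5 has the single candidate 5. So r2c5=5.
Step 13. [r3c6∈{5,6}] row 3 places 5 nowhere but r3c6 ⇒ r3c6=5.
Step 14. [r3c5∈{6}] r3c5 is down to just 6. So r3c5=6.
Step 15. [r6c3∈{4}] only 4 remains possible at r6c3, so r6c3=4.
Step 16. [r1c1∈{2}] nothing but 2 survives at r1c1 ⇒ r1c1=2.
Step 17. [r4c5∈{3}] r4c5's peers cover all but 3, so r4c5=3.
Step 18. [r1c6∈{6}] r1c6's peers cover all but 6. So r1c6=6.
Step 19. [r1c4∈{3}] r1c4 has the single candidate 3, so r1c4=3.
Step 20. [r6c2∈{1}] r6c2's peers cover all but 1, so r6c2=1.
Step 21. [r6c1∈{5}] nothing but 5 survives at r6c1 ⇒ r6c1=5.
Step 22. [r2c6∈{4}] only 4 remains possible at r2c6. So r2c6=4.
Step 23. [r5c3∈{6}] r5c3 has the single candidate 6. So r5c3=6.
Step 24. [r6c5∈{2}] only 2 remains possible at r6c5, so r6c5=2.

Answer: 2 4 5 3 1 6 / 1 6 3 2 5 4 / 4 3 2 1 6 5 / 6 5 1 4 3 2 / 3 2 6 5 4 1 / 5 1 4 6 2 3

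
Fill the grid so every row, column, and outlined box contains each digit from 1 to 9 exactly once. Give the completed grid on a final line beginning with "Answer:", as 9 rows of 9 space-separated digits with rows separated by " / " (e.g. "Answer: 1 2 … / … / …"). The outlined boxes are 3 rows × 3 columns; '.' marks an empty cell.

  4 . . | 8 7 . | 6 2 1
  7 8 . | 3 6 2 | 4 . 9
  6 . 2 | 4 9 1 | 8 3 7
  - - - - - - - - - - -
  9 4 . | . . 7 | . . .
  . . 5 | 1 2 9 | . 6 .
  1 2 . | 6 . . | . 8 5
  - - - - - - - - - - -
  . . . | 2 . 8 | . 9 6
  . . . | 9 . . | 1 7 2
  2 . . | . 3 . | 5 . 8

Step 1. [r7c7∈{3}] only 3 remains possible at r7c7. So r7c7=3.
Step 2. [r7c5∈{1,4,5}] across col 5, 1 lands solely at r7c5. So r7c5=1.
Step 3. [r9c2∈{1,6,7,9}] 1 has one home in col 2: r9c2, so r9c2=1.
Step 4. [r8c2∈{3,5,6}] 6 has one home in col 2: r8c2 ⇒ r8c2=6.
Step 5. [r1c2∈{3,5,9}] r1c2 is the only open cell in col 2 admitting 9. So r1c2=9.
Step 6. [r5c2∈{3,7}] r5c2 is the only open cell in col 2 admitting 3. So r5c2=3.
Step 7. [r8c1∈{3,5,8}] r8c1 is the only open cell in col 1 admitting 3, so r8c1=3.
Step 8. [r7c3∈{4,7}] across row 7, 4 lands solely at r7c3, so r7c3=4.
Step 9. [r6c3∈{7}] r6c3 is down to just 7 ⇒ r6c3=7.
Step 10. [r4c5∈{5,8}] col 5 places 8 nowhere but r4c5, so r4c5=8.
Step 11. [r8c5∈{4,5}] 5 has one home in col 5: r8c5, so r8c5=5.
Step 12. [r8c6∈{4}] r8c6 has the single candidate 4, so r8c6=4.
Step 13. [r3c2∈{5}] r3c2 is down to just 5, so r3c2=5.
Step 14. [r6c6∈{3}] r6c6's peers cover all but 3, so r6c6=3.
Step 15. [r1c3∈{3}] nothing but 3 survives at r1c3, so r1c3=3.
Step 16. [r9c3∈{9}] r9c3 is down to just 9. So r9c3=9.
Step 17. [r6c5∈{4}] nothing but 4 survives at r6c5. So r6c5=4.
Step 18. [r7c2∈{7}] r7c2 has the single candidate 7, so r7c2=7.
Step 19. [r5c1∈{8}] nothing but 8 survives at r5c1. So r5c1=8.
Step 20. [r9c8∈{4}] r9c8 has the single candidate 4 ⇒ r9c8=4.
Step 21. [r9c6∈{6}] r9c6 has the single candidate 6 ⇒ r9c6=6.
Step 22. [r4c9∈{3}] r4c9 has the single candidate 3 ⇒ r4c9=3.
Step 23. [r8c3∈{8}] r8c3 has the single candidate 8. So r8c3=8.
Step 24. [r5c9∈{4}] r5c9's peers cover all but 4 ⇒ r5c9=4.
Step 25. [r1c6∈{5}] r1c6's peers cover all but 5 ⇒ r1c6=5.
Step 26. [r4c7∈{2}] r4c7 has the single candidate 2 ⇒ r4c7=2.
Step 27. [r5c7∈{7}] r5c7 is down to just 7. So r5c7=7.
Step 28. [r6c7∈{9}] only 9 remains possible at r6c7. So r6c7=9.
Step 29. [r2c8∈{5}] r2c8's peers cover all but 5, so r2c8=5.
Step 30. [r4c4∈{5}] r4c4's peers cover all but 5, so r4c4=5.
Step 31. [r7c1∈{5}] nothing but 5 survives at r7c1, so r7c1=5.
Step 32. [r9c4∈{7}] r9c4 is down to just 7 ⇒ r9c4=7.
Step 33. [r4c8∈{1}] only 1 remains possible at r4c8, so r4c8=1.
Step 34. [r2c3∈{1}] r2c3 is down to just 1, so r2c3=1.
Step 35. [r4c3∈{6}] nothing but 6 survives at r4c3, so r4c3=6.

Answer: 4 9 3 8 7 5 6 2 1 / 7 8 1 3 6 2 4 5 9 / 6 5 2 4 9 1 8 3 7 / 9 4 6 5 8 7 2 1 3 / 8 3 5 1 2 9 7 6 4 / 1 2 7 6 4 3 9 8 5 / 5 7 4 2 1 8 3 9 6 / 3 6 8 9 5 4 1 7 2 / 2 1 9 7 3 6 5 4 8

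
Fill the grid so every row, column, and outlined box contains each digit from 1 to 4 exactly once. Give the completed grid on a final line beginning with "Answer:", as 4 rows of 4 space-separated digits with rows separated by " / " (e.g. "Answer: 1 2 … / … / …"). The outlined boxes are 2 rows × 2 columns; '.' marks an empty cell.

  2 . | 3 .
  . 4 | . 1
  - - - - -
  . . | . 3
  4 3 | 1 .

Step 1. [r3c2∈{1,2}] across col 2, 2 lands solely at r3c2. So r3c2=2.
Step 2. [r2c1∈{3}] r2c1's peers cover all but 3, so r2c1=3.
Step 3. [r1c2∈{1}] only 1 remains possible at r1c2, so r1c2=1.
Step 4. [r4c4∈{2}] only 2 remains possible at r4c4. So r4c4=2.
Step 5. [r3c1∈{1}] r3c1 is down to just 1, so r3c1=1.
Step 6. [r2c3∈{2}] nothing but 2 survives at r2c3, so r2c3=2.
Step 7. [r3c3∈{4}] r3c3 is down to just 4. So r3c3=4.
Step 8. [r1c4∈{4}] only 4 remains possible at r1c4, so r1c4=4.

Answer: 2 1 3 4 / 3 4 2 1 / 1 2 4 3 / 4 3 1 2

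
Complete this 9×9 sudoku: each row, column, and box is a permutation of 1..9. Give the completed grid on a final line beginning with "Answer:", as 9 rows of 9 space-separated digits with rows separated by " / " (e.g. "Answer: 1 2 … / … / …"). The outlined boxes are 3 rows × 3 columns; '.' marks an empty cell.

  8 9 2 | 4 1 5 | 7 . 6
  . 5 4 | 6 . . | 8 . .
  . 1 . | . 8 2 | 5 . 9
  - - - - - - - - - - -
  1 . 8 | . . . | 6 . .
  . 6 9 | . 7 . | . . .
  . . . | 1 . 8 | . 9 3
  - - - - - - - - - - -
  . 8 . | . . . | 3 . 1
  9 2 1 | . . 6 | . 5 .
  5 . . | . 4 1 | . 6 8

Step 1. [r7c1∈{4,6,7}] box 7 places 4 nowhere but r7c1, so r7c1=4.
Step 2. [r8c5∈{3}] r8c5 has the single candidate 3. So r8c5=3.
Step 3. [r3c1∈{3,6,7}] 6 has one home in col 1: r3c1. So r3c1=6.
Step 4. [r3c8∈{3,4}] in row 3, 4 fits only at r3c8. So r3c8=4.
Step 5. [r2c8∈{1,2,3}] r2c8 is the only open cell in row 2 admitting 1. So r2c8=1.
Step 6. [r2c5∈{9}] nothing but 9 survives at r2c5. So r2c5=9.
Step 7. [r8c7∈{4}] r8c7 has the single candidate 4, so r8c7=4.
Step 8. [r6c7∈{2}] only 2 remains possible at r6c7, so r6c7=2.
Step 9. [r9c4∈{2,7,9}] row 9 places 2 nowhere but r9c4 ⇒ r9c4=2.
Step 10. [r6c1∈{7}] r6c1 is down to just 7, so r6c1=7.
Step 11. [r3c3∈{3,7}] in box 1, 7 fits only at r3c3. So r3c3=7.
Step 12. [r7c5∈{5}] only 5 remains possible at r7c5 ⇒ r7c5=5.
Step 13. [r3c4∈{3}] r3c4's peers cover all but 3. So r3c4=3.
Step 14. [r8c9∈{7}] r8c9's peers cover all but 7, so r8c9=7.
Step 15. [r5c4∈{5}] r5c4 has the single candidate 5, so r5c4=5.
Step 16. [r5c9∈{4}] only 4 remains possible at r5c9 ⇒ r5c9=4.
Step 17. [r4c6∈{3,4,9}] col 6 places 4 nowhere but r4c6 ⇒ r4c6=4.
Step 18. [r7c6∈{7,9}] r7c6 is the only open cell in col 6 admitting 9, so r7c6=9.
Step 19. [r4c2∈{3}] r4c2 is down to just 3. So r4c2=3.
Step 20. [r7c3∈{6}] r7c3 is down to just 6 ⇒ r7c3=6.
Step 21. [r5c8∈{8}] only 8 remains possible at r5c8. So r5c8=8.
Step 22. [r4c5∈{2}] r4c5's peers cover all but 2 ⇒ r4c5=2.
Step 23. [r5c1∈{2}] nothing but 2 survives at r5c1, so r5c1=2.
Step 24. [r1c8∈{3}] nothing but 3 survives at r1c8 ⇒ r1c8=3.
Step 25. [r9c2∈{7}] nothing but 7 survives at r9c2, so r9c2=7.
Step 26. [r5c6∈{3}] r5c6 has the single candidate 3 ⇒ r5c6=3.
Step 27. [r6c3∈{5}] r6c3 is down to just 5. So r6c3=5.
Step 28. [r6c2∈{4}] r6c2's peers cover all but 4, so r6c2=4.
Step 29. [r2c6∈{7}] only 7 remains possible at r2c6 ⇒ r2c6=7.
Step 30. [r2c9∈{2}] nothing but 2 survives at r2c9 ⇒ r2c9=2.
Step 31. [r7c4∈{7}] nothing but 7 survives at r7c4. So r7c4=7.
Step 32. [r9c3∈{3}] r9c3 has the single candidate 3, so r9c3=3.
Step 33. [r8c4∈{8}] r8c4 is down to just 8, so r8c4=8.
Step 34. [r2c1∈{3}] r2c1 is down to just 3 ⇒ r2c1=3.
Step 35. [r4c4∈{9}] only 9 remains possible at r4c4. So r4c4=9.
Step 36. [r5c7∈{1}] r5c7 has the single candidate 1. So r5c7=1.
Step 37. [r4c9∈{5}] r4c9 is down to just 5, so r4c9=5.
Step 38. [r7c8∈{2}] r7c8's peers cover all but 2. So r7c8=2.
Step 39. [r4c8∈{7}] r4c8 has the single candidate 7, so r4c8=7.
Step 40. [r9c7∈{9}] only 9 remains possible at r9c7 ⇒ r9c7=9.
Step 41. [r6c5∈{6}] r6c5 is down to just 6 ⇒ r6c5=6.

Answer: 8 9 2 4 1 5 7 3 6 / 3 5 4 6 9 7 8 1 2 / 6 1 7 3 8 2 5 4 9 / 1 3 8 9 2 4 6 7 5 / 2 6 9 5 7 3 1 8 4 / 7 4 5 1 6 8 2 9 3 / 4 8 6 7 5 9 3 2 1 / 9 2 1 8 3 6 4 5 7 / 5 7 3 2 4 1 9 6 8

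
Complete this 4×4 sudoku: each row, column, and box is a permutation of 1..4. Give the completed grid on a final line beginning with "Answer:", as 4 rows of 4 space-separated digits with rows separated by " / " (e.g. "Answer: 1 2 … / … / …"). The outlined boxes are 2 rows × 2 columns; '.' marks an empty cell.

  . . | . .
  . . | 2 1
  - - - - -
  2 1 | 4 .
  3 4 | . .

Step 1. [r1c3∈{3}] r1c3's peers cover all but 3. So r1c3=3.
Step 2. [r1c4∈{4}] only 4 remains possible at r1c4. So r1c4=4.
Step 3. [r1c2∈{2}] r1c2 has the single candidate 2 ⇒ r1c2=2.
Step 4. [r1c1∈{1}] r1c1 has the single candidate 1 ⇒ r1c1=1.
Step 5. [r4c4∈{2}] r4c4 is down to just 2, so r4c4=2.
Step 6. [r4c3∈{1}] nothing but 1 survives at r4c3 ⇒ r4c3=1.
Step 7. [r2c2∈{3}] r2c2 is down to just 3. So r2c2=3.
Step 8. [r3c4∈{3}] nothing but 3 survives at r3c4, so r3c4=3.
Step 9. [r2c1∈{4}] only 4 remains possible at r2c1. So r2c1=4.

Answer: 1 2 3 4 / 4 3 2 1 / 2 1 4 3 / 3 4 1 2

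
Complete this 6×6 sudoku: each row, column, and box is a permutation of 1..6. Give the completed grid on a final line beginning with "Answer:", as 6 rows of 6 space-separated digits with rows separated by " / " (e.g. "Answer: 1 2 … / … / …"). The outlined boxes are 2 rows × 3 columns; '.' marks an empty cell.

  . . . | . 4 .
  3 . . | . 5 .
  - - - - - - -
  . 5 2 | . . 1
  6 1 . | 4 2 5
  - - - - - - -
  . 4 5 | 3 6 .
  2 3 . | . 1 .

Step 1. [r3c4∈{6}] r3c4's peers cover all but 6. So r3c4=6.
Step 2. [r1c6∈{2,3,6}] 3 has one home in row 1: r1c6 ⇒ r1c6=3.
Step 3. [r2c6∈{2,6}] 6 has one home in col 6: r2c6 ⇒ r2c6=6.
Step 4. [r1c2∈{2,6}] col 2 places 6 nowhere but r1c2 ⇒ r1c2=6.
Step 5. [r1c3∈{1}] r1c3 has the single candidate 1. So r1c3=1.
Step 6. [r2c4∈{1,2}] in row 2, 1 fits only at r2c4, so r2c4=1.
Step 7. [r3c5∈{3}] only 3 remains possible at r3c5, so r3c5=3.
Step 8. [r5c6∈{2}] r5c6 has the single candidate 2 ⇒ r5c6=2.
Step 9. [r3c1∈{4}] r3c1's peers cover all but 4 ⇒ r3c1=4.
Step 10. [r6c4∈{5}] r6c4's peers cover all but 5. So r6c4=5.
Step 11. [r2c2∈{2}] r2c2's peers cover all but 2 ⇒ r2c2=2.
Step 12. [r6c6∈{4}] only 4 remains possible at r6c6. So r6c6=4.
Step 13. [r6c3∈{6}] r6c3 is down to just 6. So r6c3=6.
Step 14. [r2c3∈{4}] r2c3 is down to just 4, so r2c3=4.
Step 15. [r5c1∈{1}] only 1 remains possible at r5c1, so r5c1=1.
Step 16. [r1c1∈{5}] r1c1's peers cover all but 5, so r1c1=5.
Step 17. [r1c4∈{2}] r1c4 has the single candidate 2 ⇒ r1c4=2.
Step 18. [r4c3∈{3}] nothing but 3 survives at r4c3. So r4c3=3.

Answer: 5 6 1 2 4 3 / 3 2 4 1 5 6 / 4 5 2 6 3 1 / 6 1 3 4 2 5 / 1 4 5 3 6 2 / 2 3 6 5 1 4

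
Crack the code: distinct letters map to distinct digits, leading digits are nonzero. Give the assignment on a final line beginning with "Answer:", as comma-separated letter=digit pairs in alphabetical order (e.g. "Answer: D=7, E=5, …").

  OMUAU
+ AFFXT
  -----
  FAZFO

Step 1. [col 1: U + T ≡ O (mod 10)] several values work for U in column 1 (U + T ≡ O (mod 10), carry-in 0); try U=2 ⇒ U=2.
Step 2. [col 1: U + T ≡ O (mod 10)] T=3 is one option consistent with column 1 (U + T ≡ O (mod 10), carry-in 0) — take it, so T=3.
Step 3. [col 1: U + T ≡ O (mod 10)] from column 1 (U=2, T=3, carry-in 0, digits 2,3 already taken and all letters distinct): O must equal 5 ⇒ O=5.
Step 4. [col 2: A + X ≡ F (mod 10)] no forcing yet in column 2 (carry-in 0); A=1 is free and consistent — try it ⇒ A=1.
Step 5. [col 2: A + X ≡ F (mod 10)] several values work for F in column 2 (A + X ≡ F (mod 10), carry-in 0); try F=7 ⇒ F=7.
Step 6. [col 2: A + X ≡ F (mod 10)] in column 2 we have A+X≡F with carry-in 0; given A=1, F=7 and digits 1,2,3,5,7 already taken and all letters distinct, that pins X to 6, so X=6.
Step 7. [col 3: U + F ≡ Z (mod 10)] column 3: given U=2, F=7, carry-in 0, and digits 1,2,3,5,6,7 already taken and all letters distinct, U+F≡Z (mod 10) forces Z=9 ⇒ Z=9.
Step 8. [col 4: M + F ≡ A (mod 10)] from column 4 (F=7, A=1, carry-in 0, digits 1,2,3,5,6,7,9 already taken and all letters distinct): M must equal 4. So M=4.

Answer: A=1, F=7, M=4, O=5, T=3, U=2, X=6, Z=9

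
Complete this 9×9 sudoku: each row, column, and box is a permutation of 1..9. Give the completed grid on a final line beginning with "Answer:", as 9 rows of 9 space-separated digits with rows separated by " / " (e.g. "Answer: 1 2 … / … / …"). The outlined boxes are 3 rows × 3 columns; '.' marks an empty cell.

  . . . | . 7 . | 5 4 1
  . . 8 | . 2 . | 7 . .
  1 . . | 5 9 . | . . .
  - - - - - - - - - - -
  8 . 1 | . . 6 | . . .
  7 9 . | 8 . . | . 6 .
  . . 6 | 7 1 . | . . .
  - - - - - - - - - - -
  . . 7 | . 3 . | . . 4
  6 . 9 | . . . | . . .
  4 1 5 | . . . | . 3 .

Step 1. [r7c1∈{2}] r7c1 has the single candidate 2 ⇒ r7c1=2.
Step 2. [r8c2∈{3,8}] across row 8, 3 lands solely at r8c2 ⇒ r8c2=3.
Step 3. [r1c6∈{3,8}] 8 has one home in row 1: r1c6. So r1c6=8.
Step 4. [r9c5∈{6,8}] in col 5, 6 fits only at r9c5 ⇒ r9c5=6.
Step 5. [r2c8∈{9}] r2c8's peers cover all but 9. So r2c8=9.
Step 6. [r8c5∈{4,5,8}] col 5 places 8 nowhere but r8c5. So r8c5=8.
Step 7. [r5c7∈{1,2,3,4}] r5c7 is the only open cell in row 5 admitting 1 ⇒ r5c7=1.
Step 8. [r8c7∈{2}] r8c7's peers cover all but 2. So r8c7=2.
Step 9. [r7c7∈{6,8,9}] 6 has one home in row 7: r7c7. So r7c7=6.
Step 10. [r3c2∈{2,4,6,7}] across row 3, 7 lands solely at r3c2, so r3c2=7.
Step 11. [r3c9∈{2,3,6,8}] across row 3, 6 lands solely at r3c9 ⇒ r3c9=6.
Step 12. [r2c9∈{3}] r2c9 has the single candidate 3, so r2c9=3.
Step 13. [r3c8∈{2,8}] r3c8 is the only open cell in box 3 admitting 2 ⇒ r3c8=2.
Step 14. [r3c7∈{8}] r3c7 is down to just 8, so r3c7=8.
Step 15. [r9c7∈{9}] r9c7 has the single candidate 9. So r9c7=9.
Step 16. [r9c9∈{7,8}] r9c9 is the only open cell in row 9 admitting 8. So r9c9=8.
Step 17. [r9c6∈{2,7}] row 9 places 7 nowhere but r9c6, so r9c6=7.
Step 18. [r2c1∈{5}] r2c1's peers cover all but 5, so r2c1=5.
Step 19. [r6c1∈{3}] r6c1 has the single candidate 3, so r6c1=3.
Step 20. [r5c6∈{2,3,4,5}] in row 5, 3 fits only at r5c6, so r5c6=3.
Step 21. [r6c6∈{2,4,5,9}] r6c6 is the only open cell in col 6 admitting 2 ⇒ r6c6=2.
Step 22. [r3c6∈{4}] nothing but 4 survives at r3c6 ⇒ r3c6=4.
Step 23. [r5c3∈{2,4}] across col 3, 4 lands solely at r5c3. So r5c3=4.
Step 24. [r4c4∈{4,9}] r4c4 is the only open cell in box 5 admitting 9 ⇒ r4c4=9.
Step 25. [r7c4∈{1}] nothing but 1 survives at r7c4 ⇒ r7c4=1.
Step 26. [r7c8∈{5}] r7c8's peers cover all but 5, so r7c8=5.
Step 27. [r4c2∈{2,5}] in box 4, 2 fits only at r4c2. So r4c2=2.
Step 28. [r4c8∈{7}] r4c8 has the single candidate 7, so r4c8=7.
Step 29. [r4c9∈{5}] r4c9's peers cover all but 5 ⇒ r4c9=5.
Step 30. [r2c4∈{6}] r2c4 is down to just 6, so r2c4=6.
Step 31. [r4c5∈{4}] nothing but 4 survives at r4c5 ⇒ r4c5=4.
Step 32. [r3c3∈{3}] r3c3 is down to just 3, so r3c3=3.
Step 33. [r7c2∈{8}] only 8 remains possible at r7c2. So r7c2=8.
Step 34. [r2c2∈{4}] r2c2's peers cover all but 4, so r2c2=4.
Step 35. [r8c6∈{5}] only 5 remains possible at r8c6. So r8c6=5.
Step 36. [r8c4∈{4}] r8c4's peers cover all but 4. So r8c4=4.
Step 37. [r5c5∈{5}] nothing but 5 survives at r5c5 ⇒ r5c5=5.
Step 38. [r1c4∈{3}] only 3 remains possible at r1c4 ⇒ r1c4=3.
Step 39. [r8c8∈{1}] r8c8 has the single candidate 1 ⇒ r8c8=1.
Step 40. [r7c6∈{9}] r7c6's peers cover all but 9 ⇒ r7c6=9.
Step 41. [r9c4∈{2}] only 2 remains possible at r9c4 ⇒ r9c4=2.
Step 42. [r1c2∈{6}] r1c2's peers cover all but 6. So r1c2=6.
Step 43. [r6c2∈{5}] r6c2 is down to just 5. So r6c2=5.
Step 44. [r6c9∈{9}] r6c9's peers cover all but 9. So r6c9=9.
Step 45. [r6c8∈{8}] nothing but 8 survives at r6c8. So r6c8=8.
Step 46. [r8c9∈{7}] only 7 remains possible at r8c9, so r8c9=7.
Step 47. [r2c6∈{1}] nothing but 1 survives at r2c6 ⇒ r2c6=1.
Step 48. [r1c3∈{2}] only 2 remains possible at r1c3, so r1c3=2.
Step 49. [r1c1∈{9}] r1c1 is down to just 9. So r1c1=9.
Step 50. [r6c7∈{4}] r6c7 has the single candidate 4 ⇒ r6c7=4.
Step 51. [r5c9∈{2}] r5c9 is down to just 2 ⇒ r5c9=2.
Step 52. [r4c7∈{3}] only 3 remains possible at r4c7, so r4c7=3.

Answer: 9 6 2 3 7 8 5 4 1 / 5 4 8 6 2 1 7 9 3 / 1 7 3 5 9 4 8 2 6 / 8 2 1 9 4 6 3 7 5 / 7 9 4 8 5 3 1 6 2 / 3 5 6 7 1 2 4 8 9 / 2 8 7 1 3 9 6 5 4 / 6 3 9 4 8 5 2 1 7 / 4 1 5 2 6 7 9 3 8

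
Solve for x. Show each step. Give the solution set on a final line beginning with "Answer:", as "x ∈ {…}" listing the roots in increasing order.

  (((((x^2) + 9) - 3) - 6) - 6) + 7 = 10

Step 1. [(((((x^2) + 9) - 3) - 6) - 6) + 7 = 10] 7 comes off first (subtract 7) ⇒ sub: ((((x^2) + 9) - 3) - 6) - 6 = 3.
Step 2. [((((x^2) + 9) - 3) - 6) - 6 = 3] -6 is outermost — add 6 both sides, so sub: (((x^2) + 9) - 3) - 6 = 9.
Step 3. [(((x^2) + 9) - 3) - 6 = 9] peel the -6: add 6 from each side. So sub: ((x^2) + 9) - 3 = 15.
Step 4. [((x^2) + 9) - 3 = 15] add 3: x sits inside (… - 3), so sub: (x^2) + 9 = 18.
Step 5. [(x^2) + 9 = 18] peel the +9: subtract 9 from each side, so sub: x^2 = 9.
Step 6. [x^2 = 9] LHS squared, RHS 9 ≥ 0: apply √ (±), so sqrt: x = 3 or -3.

Answer: x ∈ {-3, 3}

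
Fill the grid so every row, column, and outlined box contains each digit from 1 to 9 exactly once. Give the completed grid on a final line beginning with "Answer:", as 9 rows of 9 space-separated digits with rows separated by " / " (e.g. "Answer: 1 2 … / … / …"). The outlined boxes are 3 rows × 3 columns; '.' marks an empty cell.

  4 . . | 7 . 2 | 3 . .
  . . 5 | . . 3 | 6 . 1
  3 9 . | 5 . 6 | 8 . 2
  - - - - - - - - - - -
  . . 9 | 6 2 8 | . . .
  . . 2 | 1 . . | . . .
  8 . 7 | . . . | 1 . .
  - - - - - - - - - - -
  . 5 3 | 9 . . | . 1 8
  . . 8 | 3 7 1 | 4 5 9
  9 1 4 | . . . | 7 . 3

Step 1. [r6c4∈{4}] r6c4 is down to just 4, so r6c4=4.
Step 2. [r5c7∈{5,9}] r5c7 is the only open cell in col 7 admitting 9. So r5c7=9.
Step 3. [r2c4∈{8}] r2c4's peers cover all but 8, so r2c4=8.
Step 4. [r5c8∈{3,4,6,7,8}] r5c8 is the only open cell in row 5 admitting 8, so r5c8=8.
Step 5. [r4c7∈{5}] r4c7's peers cover all but 5 ⇒ r4c7=5.
Step 6. [r3c8∈{4,7}] r3c8 is the only open cell in row 3 admitting 7. So r3c8=7.
Step 7. [r6c8∈{2,3,6}] row 6 places 2 nowhere but r6c8 ⇒ r6c8=2.
Step 8. [r2c8∈{4,9}] across box 3, 4 lands solely at r2c8, so r2c8=4.
Step 9. [r5c1∈{5,6}] 5 has one home in col 1: r5c1. So r5c1=5.
Step 10. [r7c1∈{2,6,7}] r7c1 is the only open cell in row 7 admitting 7 ⇒ r7c1=7.
Step 11. [r6c6∈{5,9}] 9 has one home in col 6: r6c6. So r6c6=9.
Step 12. [r9c5∈{5,6,8}] across row 9, 8 lands solely at r9c5 ⇒ r9c5=8.
Step 13. [r4c9∈{4,7}] row 4 places 7 nowhere but r4c9, so r4c9=7.
Step 14. [r4c2∈{3,4}] across row 4, 4 lands solely at r4c2 ⇒ r4c2=4.
Step 15. [r6c9∈{6}] nothing but 6 survives at r6c9 ⇒ r6c9=6.
Step 16. [r5c2∈{3,6}] row 5 places 6 nowhere but r5c2 ⇒ r5c2=6.
Step 17. [r3c3∈{1}] r3c3 has the single candidate 1 ⇒ r3c3=1.
Step 18. [r8c2∈{2}] only 2 remains possible at r8c2, so r8c2=2.
Step 19. [r7c5∈{4,6}] row 7 places 6 nowhere but r7c5 ⇒ r7c5=6.
Step 20. [r5c5∈{3}] r5c5 is down to just 3, so r5c5=3.
Step 21. [r1c8∈{9}] only 9 remains possible at r1c8. So r1c8=9.
Step 22. [r2c1∈{2}] r2c1 is down to just 2 ⇒ r2c1=2.
Step 23. [r9c8∈{6}] only 6 remains possible at r9c8, so r9c8=6.
Step 24. [r9c4∈{2}] r9c4 has the single candidate 2. So r9c4=2.
Step 25. [r2c2∈{7}] r2c2 is down to just 7 ⇒ r2c2=7.
Step 26. [r7c6∈{4}] r7c6 has the single candidate 4 ⇒ r7c6=4.
Step 27. [r1c9∈{5}] r1c9's peers cover all but 5, so r1c9=5.
Step 28. [r1c3∈{6}] only 6 remains possible at r1c3. So r1c3=6.
Step 29. [r7c7∈{2}] r7c7's peers cover all but 2, so r7c7=2.
Step 30. [r5c9∈{4}] only 4 remains possible at r5c9, so r5c9=4.
Step 31. [r5c6∈{7}] r5c6 is down to just 7, so r5c6=7.
Step 32. [r4c8∈{3}] r4c8's peers cover all but 3. So r4c8=3.
Step 33. [r1c5∈{1}] r1c5 is down to just 1, so r1c5=1.
Step 34. [r6c5∈{5}] only 5 remains possible at r6c5, so r6c5=5.
Step 35. [r4c1∈{1}] nothing but 1 survives at r4c1 ⇒ r4c1=1.
Step 36. [r2c5∈{9}] nothing but 9 survives at r2c5, so r2c5=9.
Step 37. [r8c1∈{6}] r8c1's peers cover all but 6. So r8c1=6.
Step 38. [r6c2∈{3}] only 3 remains possible at r6c2, so r6c2=3.
Step 39. [r3c5∈{4}] r3c5's peers cover all but 4. So r3c5=4.
Step 40. [r9c6∈{5}] only 5 remains possible at r9c6 ⇒ r9c6=5.
Step 41. [r1c2∈{8}] r1c2 is down to just 8 ⇒ r1c2=8.

Answer: 4 8 6 7 1 2 3 9 5 / 2 7 5 8 9 3 6 4 1 / 3 9 1 5 4 6 8 7 2 / 1 4 9 6 2 8 5 3 7 / 5 6 2 1 3 7 9 8 4 / 8 3 7 4 5 9 1 2 6 / 7 5 3 9 6 4 2 1 8 / 6 2 8 3 7 1 4 5 9 / 9 1 4 2 8 5 7 6 3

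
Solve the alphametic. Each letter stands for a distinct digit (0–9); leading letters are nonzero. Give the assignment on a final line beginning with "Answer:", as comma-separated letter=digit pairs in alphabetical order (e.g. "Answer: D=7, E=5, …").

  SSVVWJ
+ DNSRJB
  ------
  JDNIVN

Step 1. [col 1: J + B ≡ N (mod 10)] N=9 is one option consistent with column 1 (J + B ≡ N (mod 10), carry-in 0) — take it. So N=9.
Step 2. [col 1: J + B ≡ N (mod 10)] no forcing yet in column 1 (carry-in 0); B=1 is free and consistent — try it, so B=1.
Step 3. [col 1: J + B ≡ N (mod 10)] in column 1 we have J+B≡N with carry-in 0; given B=1, N=9 and digits 1,9 already taken and all letters distinct, that pins J to 8. So J=8.
Step 4. [col 2: W + J ≡ V (mod 10)] no forcing yet in column 2 (carry-in 0); V=5 is free and consistent — try it ⇒ V=5.
Step 5. [col 2: W + J ≡ V (mod 10)] in column 2 we have W+J≡V with carry-in 0; given J=8, V=5 and digits 1,5,8,9 already taken and all letters distinct, that pins W to 7 ⇒ W=7.
Step 6. [col 3: V + R ≡ I (mod 10)] R=0 is one option consistent with column 3 (V + R ≡ I (mod 10), carry-in 1) — take it, so R=0.
Step 7. [col 3: V + R ≡ I (mod 10)] in column 3 we have V+R≡I with carry-in 1; given V=5, R=0 and digits 0,1,5,7,8,9 already taken and all letters distinct, that pins I to 6. So I=6.
Step 8. [col 4: V + S ≡ N (mod 10)] in column 4 we have V+S≡N with carry-in 0; given V=5, N=9 and digits 0,1,5,6,7,8,9 already taken and all letters distinct, that pins S to 4, so S=4.
Step 9. [col 5: S + N ≡ D (mod 10)] in column 5 we have S+N≡D with carry-in 0; given S=4, N=9 and digits 0,1,4,5,6,7,8,9 already taken and all letters distinct, that pins D to 3, so D=3.

Answer: B=1, D=3, I=6, J=8, N=9, R=0, S=4, V=5, W=7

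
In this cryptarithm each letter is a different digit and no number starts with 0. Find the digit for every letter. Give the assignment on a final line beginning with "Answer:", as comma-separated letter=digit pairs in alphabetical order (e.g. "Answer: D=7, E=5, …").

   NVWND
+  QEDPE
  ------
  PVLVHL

Step 1. [P] the sum has 6 digits but both addends have 5; that extra leading digit P is the final carry, namely 1 ⇒ P=1.
Step 2. [col 1: D + E ≡ L (mod 10)] several values work for E in column 1 (D + E ≡ L (mod 10), carry-in 0); try E=7. So E=7.
Step 3. [col 1: D + E ≡ L (mod 10)] D=3 is one option consistent with column 1 (D + E ≡ L (mod 10), carry-in 0) — take it. So D=3.
Step 4. [col 1: D + E ≡ L (mod 10)] from column 1 (D=3, E=7, carry-in 0, digits 1,3,7 already taken and all letters distinct): L must equal 0, so L=0.
Step 5. [col 2: N + P ≡ H (mod 10)] no forcing yet in column 2 (carry-in 1); N=6 is free and consistent — try it, so N=6.
Step 6. [col 2: N + P ≡ H (mod 10)] column 2 reads N+P+carry(1)=H with N=6, P=1; with digits 0,1,3,6,7 already taken and all letters distinct, the only value for H is 8, so H=8.
Step 7. [col 3: W + D ≡ V (mod 10)] several values work for V in column 3 (W + D ≡ V (mod 10), carry-in 0); try V=2, so V=2.
Step 8. [col 3: W + D ≡ V (mod 10)] in column 3 we have W+D≡V with carry-in 0; given D=3, V=2 and digits 0,1,2,3,6,7,8 already taken and all letters distinct, that pins W to 9. So W=9.
Step 9. [col 5: N + Q ≡ V (mod 10)] from column 5 (N=6, V=2, carry-in 1, digits 0,1,2,3,6,7,8,9 already taken and all letters distinct): Q must equal 5, so Q=5.

Answer: D=3, E=7, H=8, L=0, N=6, P=1, Q=5, V=2, W=9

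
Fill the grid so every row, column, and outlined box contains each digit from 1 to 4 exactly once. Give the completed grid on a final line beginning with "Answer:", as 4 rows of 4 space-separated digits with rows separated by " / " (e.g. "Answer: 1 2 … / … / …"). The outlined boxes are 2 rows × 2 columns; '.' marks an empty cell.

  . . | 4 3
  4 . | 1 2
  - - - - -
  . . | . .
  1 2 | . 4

Step 1. [r3c1∈{3}] r3c1 is down to just 3 ⇒ r3c1=3.
Step 2. [r3c2∈{4}] nothing but 4 survives at r3c2. So r3c2=4.
Step 3. [r3c4∈{1}] r3c4 has the single candidate 1 ⇒ r3c4=1.
Step 4. [r1c1∈{2}] nothing but 2 survives at r1c1, so r1c1=2.
Step 5. [r4c3∈{3}] r4c3 is down to just 3, so r4c3=3.
Step 6. [r3c3∈{2}] r3c3 has the single candidate 2. So r3c3=2.
Step 7. [r1c2∈{1}] r1c2 is down to just 1. So r1c2=1.
Step 8. [r2c2∈{3}] only 3 remains possible at r2c2 ⇒ r2c2=3.

Answer: 2 1 4 3 / 4 3 1 2 / 3 4 2 1 / 1 2 3 4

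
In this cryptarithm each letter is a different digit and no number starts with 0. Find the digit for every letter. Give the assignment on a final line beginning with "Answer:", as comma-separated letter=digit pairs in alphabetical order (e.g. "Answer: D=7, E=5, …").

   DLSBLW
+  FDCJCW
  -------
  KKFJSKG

Step 1. [K] adding two 6-digit numbers gives at most 6+1 digits, and here it does — K is that final carry and must be 1 ⇒ K=1.
Step 2. [col 1: W + W ≡ G (mod 10)] several values work for G in column 1 (W + W ≡ G (mod 10), carry-in 0); try G=6 ⇒ G=6.
Step 3. [col 1: W + W ≡ G (mod 10)] several values work for W in column 1 (W + W ≡ G (mod 10), carry-in 0); try W=8, so W=8.
Step 4. [col 2: L + C ≡ K (mod 10)] L=7 is one option consistent with column 2 (L + C ≡ K (mod 10), carry-in 1) — take it. So L=7.
Step 5. [col 2: L + C ≡ K (mod 10)] in column 2 we have L+C≡K with carry-in 1; given L=7, K=1 and digits 1,6,7,8 already taken and all letters distinct, that pins C to 3. So C=3.
Step 6. [col 3: B + J ≡ S (mod 10)] several values work for J in column 3 (B + J ≡ S (mod 10), carry-in 1); try J=4 ⇒ J=4.
Step 7. [col 3: B + J ≡ S (mod 10)] B=5 is one option consistent with column 3 (B + J ≡ S (mod 10), carry-in 1) — take it ⇒ B=5.
Step 8. [col 3: B + J ≡ S (mod 10)] in column 3 we have B+J≡S with carry-in 1; given B=5, J=4 and digits 1,3,4,5,6,7,8 already taken and all letters distinct, that pins S to 0, so S=0.
Step 9. [col 5: L + D ≡ F (mod 10)] column 5: given L=7, carry-in 0, and digits 0,1,3,4,5,6,7,8 already taken and all letters distinct, L+D≡F (mod 10) forces F=9, so F=9.
Step 10. [col 5: L + D ≡ F (mod 10)] column 5 reads L+D+carry(0)=F with L=7, F=9; with digits 0,1,3,4,5,6,7,8,9 already taken and all letters distinct, the only value for D is 2 ⇒ D=2.

Answer: B=5, C=3, D=2, F=9, G=6, J=4, K=1, L=7, S=0, W=8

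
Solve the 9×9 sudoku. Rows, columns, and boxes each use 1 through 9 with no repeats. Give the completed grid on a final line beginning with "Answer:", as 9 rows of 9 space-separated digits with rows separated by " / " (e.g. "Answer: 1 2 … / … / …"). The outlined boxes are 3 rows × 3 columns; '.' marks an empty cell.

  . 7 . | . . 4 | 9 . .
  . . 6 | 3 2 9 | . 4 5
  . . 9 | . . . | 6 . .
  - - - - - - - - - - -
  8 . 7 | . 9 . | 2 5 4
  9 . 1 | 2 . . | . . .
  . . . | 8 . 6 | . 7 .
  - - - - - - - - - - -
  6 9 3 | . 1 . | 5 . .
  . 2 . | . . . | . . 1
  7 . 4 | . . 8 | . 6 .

Step 1. [r8c1∈{5}] only 5 remains possible at r8c1, so r8c1=5.
Step 2. [r9c9∈{2,3,9}] row 9 places 2 nowhere but r9c9, so r9c9=2.
Step 3. [r7c8∈{8}] nothing but 8 survives at r7c8. So r7c8=8.
Step 4. [r5c8∈{3}] r5c8 is down to just 3 ⇒ r5c8=3.
Step 5. [r2c1∈{1}] r2c1 is down to just 1 ⇒ r2c1=1.
Step 6. [r7c9∈{7}] r7c9 has the single candidate 7 ⇒ r7c9=7.
Step 7. [r8c7∈{3,4}] col 7 places 4 nowhere but r8c7. So r8c7=4.
Step 8. [r4c4∈{1}] r4c4 is down to just 1 ⇒ r4c4=1.
Step 9. [r4c6∈{3}] r4c6's peers cover all but 3, so r4c6=3.
Step 10. [r8c6∈{7}] only 7 remains possible at r8c6 ⇒ r8c6=7.
Step 11. [r5c6∈{5}] nothing but 5 survives at r5c6 ⇒ r5c6=5.
Step 12. [r2c2∈{8}] r2c2 has the single candidate 8. So r2c2=8.
Step 13. [r6c5∈{4}] only 4 remains possible at r6c5, so r6c5=4.
Step 14. [r3c1∈{2,3,4}] col 1 places 4 nowhere but r3c1, so r3c1=4.
Step 15. [r3c8∈{1,2}] in row 3, 2 fits only at r3c8. So r3c8=2.
Step 16. [r5c9∈{6,8}] col 9 places 6 nowhere but r5c9. So r5c9=6.
Step 17. [r9c4∈{5,9}] 9 has one home in row 9: r9c4, so r9c4=9.
Step 18. [r9c5∈{3,5}] across row 9, 5 lands solely at r9c5. So r9c5=5.
Step 19. [r3c4∈{5,7}] across col 4, 7 lands solely at r3c4, so r3c4=7.
Step 20. [r3c2∈{3,5}] 5 has one home in row 3: r3c2 ⇒ r3c2=5.
Step 21. [r1c1∈{2,3}] 3 has one home in box 1: r1c1 ⇒ r1c1=3.
Step 22. [r1c9∈{8}] nothing but 8 survives at r1c9 ⇒ r1c9=8.
Step 23. [r8c4∈{6}] only 6 remains possible at r8c4, so r8c4=6.
Step 24. [r6c3∈{2,5}] 5 has one home in row 6: r6c3. So r6c3=5.
Step 25. [r9c2∈{1}] only 1 remains possible at r9c2 ⇒ r9c2=1.
Step 26. [r4c2∈{6}] r4c2's peers cover all but 6 ⇒ r4c2=6.
Step 27. [r6c1∈{2}] nothing but 2 survives at r6c1 ⇒ r6c1=2.
Step 28. [r1c8∈{1}] only 1 remains possible at r1c8 ⇒ r1c8=1.
Step 29. [r5c7∈{8}] r5c7's peers cover all but 8 ⇒ r5c7=8.
Step 30. [r1c3∈{2}] r1c3 is down to just 2, so r1c3=2.
Step 31. [r2c7∈{7}] r2c7 is down to just 7. So r2c7=7.
Step 32. [r9c7∈{3}] r9c7 has the single candidate 3, so r9c7=3.
Step 33. [r1c5∈{6}] r1c5 has the single candidate 6, so r1c5=6.
Step 34. [r8c3∈{8}] r8c3 is down to just 8, so r8c3=8.
Step 35. [r6c7∈{1}] nothing but 1 survives at r6c7 ⇒ r6c7=1.
Step 36. [r3c6∈{1}] nothing but 1 survives at r3c6 ⇒ r3c6=1.
Step 37. [r6c2∈{3}] only 3 remains possible at r6c2. So r6c2=3.
Step 38. [r6c9∈{9}] nothing but 9 survives at r6c9. So r6c9=9.
Step 39. [r8c5∈{3}] r8c5 has the single candidate 3 ⇒ r8c5=3.
Step 40. [r7c4∈{4}] only 4 remains possible at r7c4, so r7c4=4.
Step 41. [r8c8∈{9}] r8c8's peers cover all but 9. So r8c8=9.
Step 42. [r3c5∈{8}] r3c5 is down to just 8. So r3c5=8.
Step 43. [r5c5∈{7}] r5c5's peers cover all but 7, so r5c5=7.
Step 44. [r7c6∈{2}] r7c6 is down to just 2. So r7c6=2.
Step 45. [r1c4∈{5}] r1c4 is down to just 5. So r1c4=5.
Step 46. [r3c9∈{3}] r3c9 is down to just 3 ⇒ r3c9=3.
Step 47. [r5c2∈{4}] only 4 remains possible at r5c2. So r5c2=4.

Answer: 3 7 2 5 6 4 9 1 8 / 1 8 6 3 2 9 7 4 5 / 4 5 9 7 8 1 6 2 3 / 8 6 7 1 9 3 2 5 4 / 9 4 1 2 7 5 8 3 6 / 2 3 5 8 4 6 1 7 9 / 6 9 3 4 1 2 5 8 7 / 5 2 8 6 3 7 4 9 1 / 7 1 4 9 5 8 3 6 2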